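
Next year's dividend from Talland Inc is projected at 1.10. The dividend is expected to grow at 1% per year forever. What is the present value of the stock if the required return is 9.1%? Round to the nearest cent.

13.58

Growing perpetuity: P = D₁ / (r − g) = 1.1000 / (0.091 − 0.01) = 13.58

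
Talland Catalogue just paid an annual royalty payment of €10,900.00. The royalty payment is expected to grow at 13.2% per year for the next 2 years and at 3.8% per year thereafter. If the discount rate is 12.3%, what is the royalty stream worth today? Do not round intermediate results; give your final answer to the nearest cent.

€157313.08

D_1 = 12338.80000
D_2 = 13967.52160
Terminal value at year 2: TV = D_2×(1+g_2)/(r−g_2) = 14498.28742/0.085 = 170568.08730
P_0 = D_1/(1+r)^1 + D_2/(1+r)^2 + TV/(1+r)^2
    = 10987.35530 + 11075.41068 + 135250.30929 = 157313.07527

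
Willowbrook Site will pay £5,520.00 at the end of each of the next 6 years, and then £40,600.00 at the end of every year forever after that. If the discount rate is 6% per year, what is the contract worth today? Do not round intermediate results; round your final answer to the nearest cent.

PV of 6-year annuity: £5,520.00 × [1 − (1+0.06)^−6] / 0.06 = 27143.63028
Perpetuity value at year 6: £40,600.00 / 0.06 = 676666.66667
PV of perpetuity: 676666.66667 / (1+0.06)^6 = 477023.29903
Total PV = 27143.63028 + 477023.29903 = 504166.92931

£504166.93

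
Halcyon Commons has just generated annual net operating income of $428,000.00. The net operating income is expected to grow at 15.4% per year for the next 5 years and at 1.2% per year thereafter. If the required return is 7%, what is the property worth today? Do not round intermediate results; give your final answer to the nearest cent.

$13596947.37

D_1 = 493912.00000
D_2 = 569974.44800
D_3 = 657750.51299
D_4 = 759044.09199
D_5 = 875936.88216
Terminal value at year 5: TV = D_5×(1+g_2)/(r−g_2) = 886448.12475/0.058 = 15283588.35768
P_0 = D_1/(1+r)^1 + D_2/(1+r)^2 + D_3/(1+r)^3 + D_4/(1+r)^4 + D_5/(1+r)^5 + TV/(1+r)^5
    = 461600.00000 + 497837.75701 + 536920.34728 + 579071.10351 + 624530.89108 + 10896987.27194 = 13596947.37083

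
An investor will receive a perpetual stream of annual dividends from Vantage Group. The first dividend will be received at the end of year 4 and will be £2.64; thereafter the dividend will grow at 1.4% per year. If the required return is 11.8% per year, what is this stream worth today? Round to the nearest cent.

£18.17

Value at end of year 3: C₁ / (r − g) = £2.64 / (0.118 − 0.014) = £25.3846
Discount to today: PV = £25.3846 / (1 + 0.118)^3 = £25.3846 / 1.397415 = £18.17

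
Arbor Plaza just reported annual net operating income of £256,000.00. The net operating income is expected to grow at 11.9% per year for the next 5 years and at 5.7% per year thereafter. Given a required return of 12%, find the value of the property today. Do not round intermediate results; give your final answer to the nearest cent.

£5552546.23

D_1 = 286464.00000
D_2 = 320553.21600
D_3 = 358699.04870
D_4 = 401384.23550
D_5 = 449148.95952
Terminal value at year 5: TV = D_5×(1+g_2)/(r−g_2) = 474750.45022/0.063 = 7535721.43202
P_0 = D_1/(1+r)^1 + D_2/(1+r)^2 + D_3/(1+r)^3 + D_4/(1+r)^4 + D_5/(1+r)^5 + TV/(1+r)^5
    = 255771.42857 + 255543.06122 + 255314.89778 + 255086.93805 + 254859.18185 + 4275970.71774 = 5552546.22521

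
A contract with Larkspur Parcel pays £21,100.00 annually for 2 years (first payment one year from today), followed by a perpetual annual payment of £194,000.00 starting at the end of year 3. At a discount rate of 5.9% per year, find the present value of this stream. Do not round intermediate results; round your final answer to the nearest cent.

PV of 2-year annuity: £21,100.00 × [1 − (1+0.059)^−2] / 0.059 = 38738.86406
Perpetuity value at year 2: £194,000.00 / 0.059 = 3288135.59322
PV of perpetuity: 3288135.59322 / (1+0.059)^2 = 2931958.35972
Total PV = 38738.86406 + 2931958.35972 = 2970697.22378

£2970697.22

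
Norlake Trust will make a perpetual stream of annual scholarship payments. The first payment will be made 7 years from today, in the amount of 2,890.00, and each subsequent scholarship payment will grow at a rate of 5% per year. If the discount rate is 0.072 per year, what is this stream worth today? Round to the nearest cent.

Value at end of year 6: C₁ / (r − g) = 2,890.00 / (0.072 − 0.05) = 131,363.6364
Discount to today: PV = 131,363.6364 / (1 + 0.072)^6 = 131,363.6364 / 1.517640 = 86,557.85

86557.85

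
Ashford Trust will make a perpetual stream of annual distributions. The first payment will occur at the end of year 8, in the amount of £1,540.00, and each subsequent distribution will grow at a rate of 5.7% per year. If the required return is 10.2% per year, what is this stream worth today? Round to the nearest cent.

Value at end of year 7: C₁ / (r − g) = £1,540.00 / (0.102 − 0.057) = £34,222.2222
Discount to today: PV = £34,222.2222 / (1 + 0.102)^7 = £34,222.2222 / 1.973655 = £17,339.52

£17339.52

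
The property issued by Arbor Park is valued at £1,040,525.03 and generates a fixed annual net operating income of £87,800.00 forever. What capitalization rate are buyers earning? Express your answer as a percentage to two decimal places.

P = C/r ⇒ r = C/P = £87,800.00/£1,040,525.03 = 0.084380

8.44%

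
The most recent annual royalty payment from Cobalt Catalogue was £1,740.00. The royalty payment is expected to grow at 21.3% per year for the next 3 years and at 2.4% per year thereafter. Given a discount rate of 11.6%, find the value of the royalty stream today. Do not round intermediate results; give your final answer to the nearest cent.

D_1 = 2110.62000
D_2 = 2560.18206
D_3 = 3105.50084
Terminal value at year 3: TV = D_3×(1+g_2)/(r−g_2) = 3180.03286/0.092 = 34565.57455
P_0 = D_1/(1+r)^1 + D_2/(1+r)^2 + D_3/(1+r)^3 + TV/(1+r)^3
    = 1891.23656 + 2055.61823 + 2234.28756 + 24868.59195 = 31049.73430

£31049.73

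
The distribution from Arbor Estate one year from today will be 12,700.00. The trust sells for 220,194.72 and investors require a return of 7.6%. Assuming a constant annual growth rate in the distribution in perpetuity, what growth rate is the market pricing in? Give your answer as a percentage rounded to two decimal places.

P = D₁/(r−g) ⇒ g = r − D₁/P = 0.076 − 12,700.00/220,194.72 = 0.018324

1.83%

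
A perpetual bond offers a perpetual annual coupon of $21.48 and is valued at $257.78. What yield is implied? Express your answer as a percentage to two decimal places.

P = C/r ⇒ r = C/P = $21.48/$257.78 = 0.083327

8.33%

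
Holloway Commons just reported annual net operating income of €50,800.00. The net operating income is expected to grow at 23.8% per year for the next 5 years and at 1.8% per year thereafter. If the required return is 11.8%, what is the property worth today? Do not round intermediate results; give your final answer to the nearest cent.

D_1 = 62890.40000
D_2 = 77858.31520
D_3 = 96388.59422
D_4 = 119329.07964
D_5 = 147729.40060
Terminal value at year 5: TV = D_5×(1+g_2)/(r−g_2) = 150388.52981/0.1 = 1503885.29807
P_0 = D_1/(1+r)^1 + D_2/(1+r)^2 + D_3/(1+r)^3 + D_4/(1+r)^4 + D_5/(1+r)^5 + TV/(1+r)^5
    = 56252.59392 + 62290.43942 + 68976.35420 + 76379.89848 + 84578.09868 + 861005.04455 = 1209482.42925

€1209482.43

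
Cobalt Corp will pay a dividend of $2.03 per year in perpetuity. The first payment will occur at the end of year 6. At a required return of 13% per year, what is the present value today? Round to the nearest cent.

Value at end of year 5: C / r = $2.03 / 0.13 = $15.6154
Discount to today: PV = $15.6154 / (1 + 0.13)^5 = $15.6154 / 1.842435 = $8.48

$8.48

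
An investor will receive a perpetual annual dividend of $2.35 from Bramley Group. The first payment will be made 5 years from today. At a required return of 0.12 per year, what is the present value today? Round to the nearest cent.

Value at end of year 4: C / r = $2.35 / 0.12 = $19.5833
Discount to today: PV = $19.5833 / (1 + 0.12)^4 = $19.5833 / 1.573519 = $12.45

$12.45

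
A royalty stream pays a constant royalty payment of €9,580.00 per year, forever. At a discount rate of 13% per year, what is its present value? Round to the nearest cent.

Level perpetuity: PV = C / r = €9,580.00 / 0.13 = €73,692.31

€73692.31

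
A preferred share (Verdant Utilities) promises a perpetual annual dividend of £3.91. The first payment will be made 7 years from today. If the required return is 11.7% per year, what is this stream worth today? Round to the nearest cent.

£17.21

Value at end of year 6: C / r = £3.91 / 0.117 = £33.4188
Discount to today: PV = £33.4188 / (1 + 0.117)^6 = £33.4188 / 1.942312 = £17.21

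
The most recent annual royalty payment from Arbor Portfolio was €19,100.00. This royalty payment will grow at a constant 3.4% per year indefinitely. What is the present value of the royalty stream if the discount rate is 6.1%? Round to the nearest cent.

D₁ = D₀ × (1 + g) = €19,100.00 × 1.034 = €19,749.4000
Growing perpetuity: P = D₁ / (r − g) = €19,749.4000 / (0.061 − 0.034) = €731,459.26

€731459.26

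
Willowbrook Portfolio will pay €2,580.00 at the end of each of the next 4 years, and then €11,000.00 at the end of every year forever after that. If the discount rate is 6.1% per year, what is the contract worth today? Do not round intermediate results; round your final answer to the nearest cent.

PV of 4-year annuity: €2,580.00 × [1 − (1+0.061)^−4] / 0.061 = 8919.53934
Perpetuity value at year 4: €11,000.00 / 0.061 = 180327.86885
PV of perpetuity: 180327.86885 / (1+0.061)^4 = 142298.82517
Total PV = 8919.53934 + 142298.82517 = 151218.36451

€151218.36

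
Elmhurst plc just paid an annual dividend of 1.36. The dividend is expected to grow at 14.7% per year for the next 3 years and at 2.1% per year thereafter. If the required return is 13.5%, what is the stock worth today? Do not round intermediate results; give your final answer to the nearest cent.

16.74

D_1 = 1.55992
D_2 = 1.78923
D_3 = 2.05224
Terminal value at year 3: TV = D_3×(1+g_2)/(r−g_2) = 2.09534/0.114 = 18.38019
P_0 = D_1/(1+r)^1 + D_2/(1+r)^2 + D_3/(1+r)^3 + TV/(1+r)^3
    = 1.37438 + 1.38891 + 1.40359 + 12.57079 = 16.73767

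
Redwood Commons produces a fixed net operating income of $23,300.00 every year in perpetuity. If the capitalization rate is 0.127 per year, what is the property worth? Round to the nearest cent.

$183464.57

Level perpetuity: PV = C / r = $23,300.00 / 0.127 = $183,464.57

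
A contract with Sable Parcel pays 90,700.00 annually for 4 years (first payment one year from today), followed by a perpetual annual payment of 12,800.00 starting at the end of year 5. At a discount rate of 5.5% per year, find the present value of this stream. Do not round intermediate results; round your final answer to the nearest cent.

PV of 4-year annuity: 90,700.00 × [1 − (1+0.055)^−4] / 0.055 = 317917.11605
Perpetuity value at year 4: 12,800.00 / 0.055 = 232727.27273
PV of perpetuity: 232727.27273 / (1+0.055)^4 = 187861.35117
Total PV = 317917.11605 + 187861.35117 = 505778.46721

505778.47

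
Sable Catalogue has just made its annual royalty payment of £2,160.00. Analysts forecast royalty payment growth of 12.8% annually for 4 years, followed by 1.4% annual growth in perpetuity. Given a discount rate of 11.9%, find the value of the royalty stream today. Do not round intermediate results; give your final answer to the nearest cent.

D_1 = 2436.48000
D_2 = 2748.34944
D_3 = 3100.13817
D_4 = 3496.95585
Terminal value at year 4: TV = D_4×(1+g_2)/(r−g_2) = 3545.91324/0.105 = 33770.60225
P_0 = D_1/(1+r)^1 + D_2/(1+r)^2 + D_3/(1+r)^3 + D_4/(1+r)^4 + TV/(1+r)^4
    = 2177.37265 + 2194.88503 + 2212.53827 + 2230.33348 + 21538.64903 = 30353.77846

£30353.78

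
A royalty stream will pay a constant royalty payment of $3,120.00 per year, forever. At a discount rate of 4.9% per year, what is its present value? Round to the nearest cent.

$63673.47

Level perpetuity: PV = C / r = $3,120.00 / 0.049 = $63,673.47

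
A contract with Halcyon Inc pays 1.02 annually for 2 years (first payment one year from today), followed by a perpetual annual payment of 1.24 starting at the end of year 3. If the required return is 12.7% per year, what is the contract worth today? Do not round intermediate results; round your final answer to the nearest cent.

PV of 2-year annuity: 1.02 × [1 − (1+0.127)^−2] / 0.127 = 1.70813
Perpetuity value at year 2: 1.24 / 0.127 = 9.76378
PV of perpetuity: 9.76378 / (1+0.127)^2 = 7.68723
Total PV = 1.70813 + 7.68723 = 9.39536

9.40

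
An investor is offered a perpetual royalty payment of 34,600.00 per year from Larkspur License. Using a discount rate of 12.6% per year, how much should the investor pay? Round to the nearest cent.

274603.17

Level perpetuity: PV = C / r = 34,600.00 / 0.126 = 274,603.17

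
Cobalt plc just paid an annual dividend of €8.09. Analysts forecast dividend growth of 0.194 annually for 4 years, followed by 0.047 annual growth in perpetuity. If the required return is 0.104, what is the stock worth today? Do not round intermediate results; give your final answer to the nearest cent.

D_1 = 9.65946
D_2 = 11.53340
D_3 = 13.77087
D_4 = 16.44242
Terminal value at year 4: TV = D_4×(1+g_2)/(r−g_2) = 17.21522/0.057 = 302.02136
P_0 = D_1/(1+r)^1 + D_2/(1+r)^2 + D_3/(1+r)^3 + D_4/(1+r)^4 + TV/(1+r)^4
    = 8.74951 + 9.46279 + 10.23421 + 11.06852 + 203.31123 = 242.82625

€242.83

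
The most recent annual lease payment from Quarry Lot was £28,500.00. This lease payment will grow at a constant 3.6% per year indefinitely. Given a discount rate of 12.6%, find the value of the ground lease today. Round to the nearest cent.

D₁ = D₀ × (1 + g) = £28,500.00 × 1.036 = £29,526.0000
Growing perpetuity: P = D₁ / (r − g) = £29,526.0000 / (0.126 − 0.036) = £328,066.67

£328066.67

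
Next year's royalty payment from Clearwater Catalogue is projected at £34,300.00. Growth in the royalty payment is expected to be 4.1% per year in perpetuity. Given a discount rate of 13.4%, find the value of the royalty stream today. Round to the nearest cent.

Growing perpetuity: P = D₁ / (r − g) = £34,300.0000 / (0.134 − 0.041) = £368,817.20

£368817.20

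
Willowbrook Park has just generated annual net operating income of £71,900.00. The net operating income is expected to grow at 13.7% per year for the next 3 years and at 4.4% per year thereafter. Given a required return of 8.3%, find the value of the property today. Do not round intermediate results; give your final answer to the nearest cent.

£2465142.33

D_1 = 81750.30000
D_2 = 92950.09110
D_3 = 105684.25358
Terminal value at year 3: TV = D_3×(1+g_2)/(r−g_2) = 110334.36074/0.039 = 2829086.17278
P_0 = D_1/(1+r)^1 + D_2/(1+r)^2 + D_3/(1+r)^3 + TV/(1+r)^3
    = 75485.04155 + 79248.83864 + 83200.30428 + 2227208.14522 = 2465142.32968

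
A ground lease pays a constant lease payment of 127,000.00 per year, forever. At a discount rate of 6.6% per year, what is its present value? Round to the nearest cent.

Level perpetuity: PV = C / r = 127,000.00 / 0.066 = 1,924,242.42

1924242.42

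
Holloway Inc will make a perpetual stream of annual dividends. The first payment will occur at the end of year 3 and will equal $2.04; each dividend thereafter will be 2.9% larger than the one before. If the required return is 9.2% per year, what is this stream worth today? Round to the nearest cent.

Value at end of year 2: C₁ / (r − g) = $2.04 / (0.092 − 0.029) = $32.3810
Discount to today: PV = $32.3810 / (1 + 0.092)^2 = $32.3810 / 1.192464 = $27.15

$27.15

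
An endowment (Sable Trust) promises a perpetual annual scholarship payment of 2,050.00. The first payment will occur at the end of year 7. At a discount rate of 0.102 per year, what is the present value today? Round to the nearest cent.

11221.84

Value at end of year 6: C / r = 2,050.00 / 0.102 = 20,098.0392
Discount to today: PV = 20,098.0392 / (1 + 0.102)^6 = 20,098.0392 / 1.790975 = 11,221.84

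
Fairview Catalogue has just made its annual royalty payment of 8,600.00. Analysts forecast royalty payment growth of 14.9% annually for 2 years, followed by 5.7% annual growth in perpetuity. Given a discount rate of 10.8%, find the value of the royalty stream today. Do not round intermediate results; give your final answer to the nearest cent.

209840.73

D_1 = 9881.40000
D_2 = 11353.72860
Terminal value at year 2: TV = D_2×(1+g_2)/(r−g_2) = 12000.89113/0.051 = 235311.59079
P_0 = D_1/(1+r)^1 + D_2/(1+r)^2 + TV/(1+r)^2
    = 8918.23105 + 9248.23779 + 191674.26168 = 209840.73052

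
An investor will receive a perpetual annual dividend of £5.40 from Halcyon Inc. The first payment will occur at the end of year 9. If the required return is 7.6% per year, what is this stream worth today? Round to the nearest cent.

£39.54

Value at end of year 8: C / r = £5.40 / 0.076 = £71.0526
Discount to today: PV = £71.0526 / (1 + 0.076)^8 = £71.0526 / 1.796794 = £39.54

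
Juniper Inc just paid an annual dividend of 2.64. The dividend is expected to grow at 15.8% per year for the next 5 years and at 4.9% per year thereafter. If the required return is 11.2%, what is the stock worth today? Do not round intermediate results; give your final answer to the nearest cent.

68.77

D_1 = 3.05712
D_2 = 3.54014
D_3 = 4.09949
D_4 = 4.74721
D_5 = 5.49727
Terminal value at year 5: TV = D_5×(1+g_2)/(r−g_2) = 5.76663/0.063 = 91.53384
P_0 = D_1/(1+r)^1 + D_2/(1+r)^2 + D_3/(1+r)^3 + D_4/(1+r)^4 + D_5/(1+r)^5 + TV/(1+r)^5
    = 2.74921 + 2.86293 + 2.98137 + 3.10470 + 3.23313 + 53.83413 = 68.76547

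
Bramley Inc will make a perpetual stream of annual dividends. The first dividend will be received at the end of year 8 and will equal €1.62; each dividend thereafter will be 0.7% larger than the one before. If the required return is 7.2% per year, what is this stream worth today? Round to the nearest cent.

Value at end of year 7: C₁ / (r − g) = €1.62 / (0.072 − 0.007) = €24.9231
Discount to today: PV = €24.9231 / (1 + 0.072)^7 = €24.9231 / 1.626910 = €15.32

€15.32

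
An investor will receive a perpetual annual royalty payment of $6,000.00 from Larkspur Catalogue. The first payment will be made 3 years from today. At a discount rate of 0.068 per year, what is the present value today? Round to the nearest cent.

Value at end of year 2: C / r = $6,000.00 / 0.068 = $88,235.2941
Discount to today: PV = $88,235.2941 / (1 + 0.068)^2 = $88,235.2941 / 1.140624 = $77,357.04

$77357.04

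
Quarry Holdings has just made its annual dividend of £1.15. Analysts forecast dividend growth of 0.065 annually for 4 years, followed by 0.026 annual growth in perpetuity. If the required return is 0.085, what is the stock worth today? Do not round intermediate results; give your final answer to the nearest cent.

D_1 = 1.22475
D_2 = 1.30436
D_3 = 1.38914
D_4 = 1.47944
Terminal value at year 4: TV = D_4×(1+g_2)/(r−g_2) = 1.51790/0.059 = 25.72715
P_0 = D_1/(1+r)^1 + D_2/(1+r)^2 + D_3/(1+r)^3 + D_4/(1+r)^4 + TV/(1+r)^4
    = 1.12880 + 1.10799 + 1.08757 + 1.06752 + 18.56405 = 22.95594

£22.96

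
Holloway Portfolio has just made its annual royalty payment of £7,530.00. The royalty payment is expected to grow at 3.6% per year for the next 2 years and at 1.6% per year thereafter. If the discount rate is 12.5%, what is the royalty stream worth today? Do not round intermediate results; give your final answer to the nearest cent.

£72841.89

D_1 = 7801.08000
D_2 = 8081.91888
Terminal value at year 2: TV = D_2×(1+g_2)/(r−g_2) = 8211.22958/0.109 = 75332.38149
P_0 = D_1/(1+r)^1 + D_2/(1+r)^2 + TV/(1+r)^2
    = 6934.29333 + 6385.71368 + 59521.88167 = 72841.88869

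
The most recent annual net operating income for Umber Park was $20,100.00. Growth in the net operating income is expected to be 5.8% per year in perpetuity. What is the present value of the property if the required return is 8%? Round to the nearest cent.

$966627.27

D₁ = D₀ × (1 + g) = $20,100.00 × 1.058 = $21,265.8000
Growing perpetuity: P = D₁ / (r − g) = $21,265.8000 / (0.08 − 0.058) = $966,627.27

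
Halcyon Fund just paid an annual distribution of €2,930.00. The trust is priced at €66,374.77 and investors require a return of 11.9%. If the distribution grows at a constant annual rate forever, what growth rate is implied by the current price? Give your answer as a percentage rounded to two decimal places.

P = D₀(1+g)/(r−g) ⇒ P(r−g) = D₀(1+g) ⇒ g(P+D₀) = P·r − D₀
g = (P·r − D₀)/(P + D₀) = (€66,374.77×0.119 − €2,930.00) / (€66,374.77 + €2,930.00) = 0.071692

7.17%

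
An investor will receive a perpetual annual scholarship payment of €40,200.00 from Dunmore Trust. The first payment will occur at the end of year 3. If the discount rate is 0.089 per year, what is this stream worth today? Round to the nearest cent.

€380873.09

Value at end of year 2: C / r = €40,200.00 / 0.089 = €451,685.3933
Discount to today: PV = €451,685.3933 / (1 + 0.089)^2 = €451,685.3933 / 1.185921 = €380,873.09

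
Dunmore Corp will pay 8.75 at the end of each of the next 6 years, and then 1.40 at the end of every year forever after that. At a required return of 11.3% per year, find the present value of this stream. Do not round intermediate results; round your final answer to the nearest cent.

PV of 6-year annuity: 8.75 × [1 − (1+0.113)^−6] / 0.113 = 36.69948
Perpetuity value at year 6: 1.40 / 0.113 = 12.38938
PV of perpetuity: 12.38938 / (1+0.113)^6 = 6.51746
Total PV = 36.69948 + 6.51746 = 43.21695

43.22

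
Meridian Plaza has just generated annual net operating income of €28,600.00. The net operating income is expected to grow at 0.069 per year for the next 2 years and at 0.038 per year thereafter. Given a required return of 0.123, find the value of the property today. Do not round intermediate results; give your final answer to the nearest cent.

D_1 = 30573.40000
D_2 = 32682.96460
Terminal value at year 2: TV = D_2×(1+g_2)/(r−g_2) = 33924.91725/0.085 = 399116.67359
P_0 = D_1/(1+r)^1 + D_2/(1+r)^2 + TV/(1+r)^2
    = 27224.75512 + 25915.63956 + 316475.69248 = 369616.08716

€369616.09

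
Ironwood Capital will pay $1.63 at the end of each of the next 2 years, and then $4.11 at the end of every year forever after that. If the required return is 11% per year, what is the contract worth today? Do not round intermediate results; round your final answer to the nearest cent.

$33.12

PV of 2-year annuity: $1.63 × [1 − (1+0.11)^−2] / 0.11 = 2.79141
Perpetuity value at year 2: $4.11 / 0.11 = 37.36364
PV of perpetuity: 37.36364 / (1+0.11)^2 = 30.32517
Total PV = 2.79141 + 30.32517 = 33.11658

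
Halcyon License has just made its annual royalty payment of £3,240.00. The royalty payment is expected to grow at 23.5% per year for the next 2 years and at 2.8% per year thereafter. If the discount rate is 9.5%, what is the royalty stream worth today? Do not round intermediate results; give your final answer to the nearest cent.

D_1 = 4001.40000
D_2 = 4941.72900
Terminal value at year 2: TV = D_2×(1+g_2)/(r−g_2) = 5080.09741/0.067 = 75822.34943
P_0 = D_1/(1+r)^1 + D_2/(1+r)^2 + TV/(1+r)^2
    = 3654.24658 + 4121.45618 + 63236.67099 = 71012.37375

£71012.37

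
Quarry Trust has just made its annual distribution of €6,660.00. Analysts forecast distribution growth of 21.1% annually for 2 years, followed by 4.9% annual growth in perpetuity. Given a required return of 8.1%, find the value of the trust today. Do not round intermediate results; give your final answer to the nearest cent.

€289810.31

D_1 = 8065.26000
D_2 = 9767.02986
Terminal value at year 2: TV = D_2×(1+g_2)/(r−g_2) = 10245.61432/0.032 = 320175.44760
P_0 = D_1/(1+r)^1 + D_2/(1+r)^2 + TV/(1+r)^2
    = 7460.92507 + 8358.16860 + 273991.21449 = 289810.30816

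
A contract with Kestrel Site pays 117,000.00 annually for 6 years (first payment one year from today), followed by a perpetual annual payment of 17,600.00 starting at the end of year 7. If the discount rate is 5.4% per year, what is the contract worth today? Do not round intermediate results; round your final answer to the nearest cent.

824059.51

PV of 6-year annuity: 117,000.00 × [1 − (1+0.054)^−6] / 0.054 = 586334.29375
Perpetuity value at year 6: 17,600.00 / 0.054 = 325925.92593
PV of perpetuity: 325925.92593 / (1+0.054)^6 = 237725.21165
Total PV = 586334.29375 + 237725.21165 = 824059.50541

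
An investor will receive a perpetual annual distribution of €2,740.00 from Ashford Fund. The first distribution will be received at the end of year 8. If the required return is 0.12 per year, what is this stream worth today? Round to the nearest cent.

Value at end of year 7: C / r = €2,740.00 / 0.12 = €22,833.3333
Discount to today: PV = €22,833.3333 / (1 + 0.12)^7 = €22,833.3333 / 2.210681 = €10,328.64

€10328.64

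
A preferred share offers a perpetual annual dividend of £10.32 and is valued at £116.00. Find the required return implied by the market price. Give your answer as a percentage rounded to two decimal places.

8.90%

P = C/r ⇒ r = C/P = £10.32/£116.00 = 0.088966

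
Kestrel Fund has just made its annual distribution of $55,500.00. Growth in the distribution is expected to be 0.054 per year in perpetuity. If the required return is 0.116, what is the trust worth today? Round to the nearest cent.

$943500.00

D₁ = D₀ × (1 + g) = $55,500.00 × 1.054 = $58,497.0000
Growing perpetuity: P = D₁ / (r − g) = $58,497.0000 / (0.116 − 0.054) = $943,500.00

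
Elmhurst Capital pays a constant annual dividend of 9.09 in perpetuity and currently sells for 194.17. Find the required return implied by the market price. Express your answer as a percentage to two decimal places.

4.68%

P = C/r ⇒ r = C/P = 9.09/194.17 = 0.046815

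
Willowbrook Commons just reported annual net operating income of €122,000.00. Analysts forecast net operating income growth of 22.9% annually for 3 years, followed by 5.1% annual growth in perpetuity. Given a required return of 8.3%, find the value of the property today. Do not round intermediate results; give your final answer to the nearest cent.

D_1 = 149938.00000
D_2 = 184273.80200
D_3 = 226472.50266
Terminal value at year 3: TV = D_3×(1+g_2)/(r−g_2) = 238022.60029/0.032 = 7438206.25917
P_0 = D_1/(1+r)^1 + D_2/(1+r)^2 + D_3/(1+r)^3 + TV/(1+r)^3
    = 138446.90674 + 157111.03267 + 178291.28269 + 5855754.31588 = 6329603.53798

€6329603.54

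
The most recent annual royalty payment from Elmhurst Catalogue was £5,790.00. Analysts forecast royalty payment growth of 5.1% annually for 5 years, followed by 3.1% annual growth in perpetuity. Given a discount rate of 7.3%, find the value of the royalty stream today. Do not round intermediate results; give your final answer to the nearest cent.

D_1 = 6085.29000
D_2 = 6395.63979
D_3 = 6721.81742
D_4 = 7064.63011
D_5 = 7424.92624
Terminal value at year 5: TV = D_5×(1+g_2)/(r−g_2) = 7655.09896/0.042 = 182264.26087
P_0 = D_1/(1+r)^1 + D_2/(1+r)^2 + D_3/(1+r)^3 + D_4/(1+r)^4 + D_5/(1+r)^5 + TV/(1+r)^5
    = 5671.28611 + 5555.00625 + 5441.11050 + 5329.54999 + 5220.27683 + 128145.36692 = 155362.59660

£155362.60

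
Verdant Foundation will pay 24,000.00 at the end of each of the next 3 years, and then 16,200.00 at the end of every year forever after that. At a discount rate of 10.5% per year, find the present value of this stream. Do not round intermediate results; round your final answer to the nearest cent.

173513.68

PV of 3-year annuity: 24,000.00 × [1 − (1+0.105)^−3] / 0.105 = 59162.96310
Perpetuity value at year 3: 16,200.00 / 0.105 = 154285.71429
PV of perpetuity: 154285.71429 / (1+0.105)^3 = 114350.71420
Total PV = 59162.96310 + 114350.71420 = 173513.67729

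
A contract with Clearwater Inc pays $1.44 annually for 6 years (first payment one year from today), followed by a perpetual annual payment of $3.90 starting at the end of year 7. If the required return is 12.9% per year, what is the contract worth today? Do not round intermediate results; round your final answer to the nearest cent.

$20.37

PV of 6-year annuity: $1.44 × [1 − (1+0.129)^−6] / 0.129 = 5.77254
Perpetuity value at year 6: $3.90 / 0.129 = 30.23256
PV of perpetuity: 30.23256 / (1+0.129)^6 = 14.59860
Total PV = 5.77254 + 14.59860 = 20.37114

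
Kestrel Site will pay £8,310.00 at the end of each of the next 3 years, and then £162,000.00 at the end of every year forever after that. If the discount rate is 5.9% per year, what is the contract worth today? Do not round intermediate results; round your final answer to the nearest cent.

£2334186.24

PV of 3-year annuity: £8,310.00 × [1 − (1+0.059)^−3] / 0.059 = 22253.89061
Perpetuity value at year 3: £162,000.00 / 0.059 = 2745762.71186
PV of perpetuity: 2745762.71186 / (1+0.059)^3 = 2311932.35339
Total PV = 22253.89061 + 2311932.35339 = 2334186.24400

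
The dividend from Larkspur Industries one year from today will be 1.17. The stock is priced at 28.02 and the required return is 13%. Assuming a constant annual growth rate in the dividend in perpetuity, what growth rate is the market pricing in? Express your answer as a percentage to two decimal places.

P = D₁/(r−g) ⇒ g = r − D₁/P = 0.13 − 1.17/28.02 = 0.088244

8.82%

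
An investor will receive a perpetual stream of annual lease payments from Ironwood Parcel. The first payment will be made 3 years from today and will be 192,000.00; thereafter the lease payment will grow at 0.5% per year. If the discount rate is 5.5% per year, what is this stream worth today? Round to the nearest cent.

Value at end of year 2: C₁ / (r − g) = 192,000.00 / (0.055 − 0.005) = 3,840,000.0000
Discount to today: PV = 3,840,000.0000 / (1 + 0.055)^2 = 3,840,000.0000 / 1.113025 = 3,450,057.28

3450057.28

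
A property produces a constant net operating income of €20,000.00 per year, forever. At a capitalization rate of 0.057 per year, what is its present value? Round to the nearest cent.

Level perpetuity: PV = C / r = €20,000.00 / 0.057 = €350,877.19

€350877.19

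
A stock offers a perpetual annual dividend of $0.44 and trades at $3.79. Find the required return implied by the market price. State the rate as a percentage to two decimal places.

P = C/r ⇒ r = C/P = $0.44/$3.79 = 0.116095

11.61%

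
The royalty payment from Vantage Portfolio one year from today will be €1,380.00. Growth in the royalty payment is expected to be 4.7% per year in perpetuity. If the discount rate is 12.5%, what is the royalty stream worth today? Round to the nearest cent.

Growing perpetuity: P = D₁ / (r − g) = €1,380.0000 / (0.125 − 0.047) = €17,692.31

€17692.31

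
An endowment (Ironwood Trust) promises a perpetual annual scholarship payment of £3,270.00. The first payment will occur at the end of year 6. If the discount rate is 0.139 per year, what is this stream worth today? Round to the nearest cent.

£12271.97

Value at end of year 5: C / r = £3,270.00 / 0.139 = £23,525.1799
Discount to today: PV = £23,525.1799 / (1 + 0.139)^5 = £23,525.1799 / 1.916985 = £12,271.97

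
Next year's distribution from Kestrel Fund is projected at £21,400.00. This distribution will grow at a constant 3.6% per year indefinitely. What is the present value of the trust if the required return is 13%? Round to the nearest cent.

£227659.57

Growing perpetuity: P = D₁ / (r − g) = £21,400.0000 / (0.13 − 0.036) = £227,659.57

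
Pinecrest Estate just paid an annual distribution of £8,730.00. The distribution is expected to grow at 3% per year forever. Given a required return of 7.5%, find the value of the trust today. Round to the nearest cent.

D₁ = D₀ × (1 + g) = £8,730.00 × 1.03 = £8,991.9000
Growing perpetuity: P = D₁ / (r − g) = £8,991.9000 / (0.075 − 0.03) = £199,820.00

£199820.00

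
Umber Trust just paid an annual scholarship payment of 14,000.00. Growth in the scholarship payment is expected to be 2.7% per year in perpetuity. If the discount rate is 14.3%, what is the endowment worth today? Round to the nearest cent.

D₁ = D₀ × (1 + g) = 14,000.00 × 1.027 = 14,378.0000
Growing perpetuity: P = D₁ / (r − g) = 14,378.0000 / (0.143 − 0.027) = 123,948.28

123948.28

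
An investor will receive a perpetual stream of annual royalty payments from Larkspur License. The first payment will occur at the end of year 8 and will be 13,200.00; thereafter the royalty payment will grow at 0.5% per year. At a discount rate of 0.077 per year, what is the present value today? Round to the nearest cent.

Value at end of year 7: C₁ / (r − g) = 13,200.00 / (0.077 − 0.005) = 183,333.3333
Discount to today: PV = 183,333.3333 / (1 + 0.077)^7 = 183,333.3333 / 1.680776 = 109,076.58

109076.58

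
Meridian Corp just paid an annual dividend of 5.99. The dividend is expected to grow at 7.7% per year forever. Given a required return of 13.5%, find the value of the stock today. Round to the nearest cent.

111.23

D₁ = D₀ × (1 + g) = 5.99 × 1.077 = 6.4512
Growing perpetuity: P = D₁ / (r − g) = 6.4512 / (0.135 − 0.077) = 111.23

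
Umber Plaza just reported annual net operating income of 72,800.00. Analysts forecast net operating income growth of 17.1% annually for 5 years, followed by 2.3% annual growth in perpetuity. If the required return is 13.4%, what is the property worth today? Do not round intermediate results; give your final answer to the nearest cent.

D_1 = 85248.80000
D_2 = 99826.34480
D_3 = 116896.64976
D_4 = 136885.97687
D_5 = 160293.47891
Terminal value at year 5: TV = D_5×(1+g_2)/(r−g_2) = 163980.22893/0.111 = 1477299.35973
P_0 = D_1/(1+r)^1 + D_2/(1+r)^2 + D_3/(1+r)^3 + D_4/(1+r)^4 + D_5/(1+r)^5 + TV/(1+r)^5
    = 75175.30864 + 77628.11854 + 80160.95838 + 82776.43939 + 85477.25796 + 787776.89090 = 1188994.97380

1188994.97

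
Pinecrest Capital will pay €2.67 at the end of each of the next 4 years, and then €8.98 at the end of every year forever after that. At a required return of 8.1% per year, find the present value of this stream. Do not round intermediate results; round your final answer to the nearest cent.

PV of 4-year annuity: €2.67 × [1 − (1+0.081)^−4] / 0.081 = 8.82373
Perpetuity value at year 4: €8.98 / 0.081 = 110.86420
PV of perpetuity: 110.86420 / (1+0.081)^4 = 81.18738
Total PV = 8.82373 + 81.18738 = 90.01111

€90.01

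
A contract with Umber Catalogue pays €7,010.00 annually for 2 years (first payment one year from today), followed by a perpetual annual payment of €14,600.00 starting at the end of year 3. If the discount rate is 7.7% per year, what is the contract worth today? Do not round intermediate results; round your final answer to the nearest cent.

PV of 2-year annuity: €7,010.00 × [1 − (1+0.077)^−2] / 0.077 = 12552.29415
Perpetuity value at year 2: €14,600.00 / 0.077 = 189610.38961
PV of perpetuity: 189610.38961 / (1+0.077)^2 = 163467.23775
Total PV = 12552.29415 + 163467.23775 = 176019.53189

€176019.53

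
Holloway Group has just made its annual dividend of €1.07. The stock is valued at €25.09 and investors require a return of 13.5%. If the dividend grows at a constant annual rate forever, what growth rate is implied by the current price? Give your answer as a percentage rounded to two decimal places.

P = D₀(1+g)/(r−g) ⇒ P(r−g) = D₀(1+g) ⇒ g(P+D₀) = P·r − D₀
g = (P·r − D₀)/(P + D₀) = (€25.09×0.135 − €1.07) / (€25.09 + €1.07) = 0.088576

8.86%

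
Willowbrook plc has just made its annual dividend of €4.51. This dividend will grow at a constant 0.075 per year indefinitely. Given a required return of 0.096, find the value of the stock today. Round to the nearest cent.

€230.87

D₁ = D₀ × (1 + g) = €4.51 × 1.075 = €4.8483
Growing perpetuity: P = D₁ / (r − g) = €4.8483 / (0.096 − 0.075) = €230.87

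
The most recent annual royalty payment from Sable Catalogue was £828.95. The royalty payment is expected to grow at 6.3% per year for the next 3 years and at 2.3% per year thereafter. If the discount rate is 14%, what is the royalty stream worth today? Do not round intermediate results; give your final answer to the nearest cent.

D_1 = 881.17385
D_2 = 936.68780
D_3 = 995.69913
Terminal value at year 3: TV = D_3×(1+g_2)/(r−g_2) = 1018.60021/0.117 = 8705.98474
P_0 = D_1/(1+r)^1 + D_2/(1+r)^2 + D_3/(1+r)^3 + TV/(1+r)^3
    = 772.95952 + 720.75085 + 672.06855 + 5876.29172 = 8042.07064

£8042.07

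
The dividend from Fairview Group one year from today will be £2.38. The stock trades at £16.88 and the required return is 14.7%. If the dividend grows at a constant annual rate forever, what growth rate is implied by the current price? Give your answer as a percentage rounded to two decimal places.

0.60%

P = D₁/(r−g) ⇒ g = r − D₁/P = 0.147 − £2.38/£16.88 = 0.006005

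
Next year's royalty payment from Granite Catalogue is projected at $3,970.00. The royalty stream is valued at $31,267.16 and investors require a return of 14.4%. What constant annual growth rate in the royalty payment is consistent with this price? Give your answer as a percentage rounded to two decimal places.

P = D₁/(r−g) ⇒ g = r − D₁/P = 0.144 − $3,970.00/$31,267.16 = 0.017030

1.70%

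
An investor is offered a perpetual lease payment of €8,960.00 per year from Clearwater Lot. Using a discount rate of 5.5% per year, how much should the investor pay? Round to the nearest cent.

Level perpetuity: PV = C / r = €8,960.00 / 0.055 = €162,909.09

€162909.09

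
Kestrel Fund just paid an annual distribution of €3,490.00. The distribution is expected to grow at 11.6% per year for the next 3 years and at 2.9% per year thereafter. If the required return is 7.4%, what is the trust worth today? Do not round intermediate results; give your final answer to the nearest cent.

D_1 = 3894.84000
D_2 = 4346.64144
D_3 = 4850.85185
Terminal value at year 3: TV = D_3×(1+g_2)/(r−g_2) = 4991.52655/0.045 = 110922.81224
P_0 = D_1/(1+r)^1 + D_2/(1+r)^2 + D_3/(1+r)^3 + TV/(1+r)^3
    = 3626.48045 + 3768.29812 + 3915.66173 + 89538.13160 = 100848.57189

€100848.57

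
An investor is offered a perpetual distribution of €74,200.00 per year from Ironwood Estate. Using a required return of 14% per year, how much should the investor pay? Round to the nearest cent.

€530000.00

Level perpetuity: PV = C / r = €74,200.00 / 0.14 = €530,000.00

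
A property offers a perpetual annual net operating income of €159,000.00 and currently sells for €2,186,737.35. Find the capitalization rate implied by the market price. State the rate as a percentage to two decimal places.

7.27%

P = C/r ⇒ r = C/P = €159,000.00/€2,186,737.35 = 0.072711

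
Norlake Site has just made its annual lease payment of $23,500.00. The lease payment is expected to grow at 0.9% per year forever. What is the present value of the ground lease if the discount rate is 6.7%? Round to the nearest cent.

D₁ = D₀ × (1 + g) = $23,500.00 × 1.009 = $23,711.5000
Growing perpetuity: P = D₁ / (r − g) = $23,711.5000 / (0.067 − 0.009) = $408,818.97

$408818.97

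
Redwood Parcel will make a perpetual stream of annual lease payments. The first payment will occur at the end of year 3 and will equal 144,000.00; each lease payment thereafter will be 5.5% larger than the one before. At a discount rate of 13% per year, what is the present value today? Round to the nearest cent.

1503641.63

Value at end of year 2: C₁ / (r − g) = 144,000.00 / (0.13 − 0.055) = 1,920,000.0000
Discount to today: PV = 1,920,000.0000 / (1 + 0.13)^2 = 1,920,000.0000 / 1.276900 = 1,503,641.63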